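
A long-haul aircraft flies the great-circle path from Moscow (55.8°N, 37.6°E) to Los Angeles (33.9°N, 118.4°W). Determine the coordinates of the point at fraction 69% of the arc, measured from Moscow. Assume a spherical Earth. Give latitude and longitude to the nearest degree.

≈ 60°N, 106°W

Write both endpoints as unit vectors p₁, p₂ with components (cos φ cos λ, cos φ sin λ, sin φ).
The central angle between the endpoints is δ = arccos(p₁·p₂) ≈ 1.536 rad (88.0°).
Interpolate at f = 0.69 with slerp weights a = sin((1−f)δ)/sin δ ≈ 0.459, b = sin(fδ)/sin δ ≈ 0.873.
p = a·p₁ + b·p₂ ≈ (-0.140, -0.480, 0.866); φ = arcsin(p_z) ≈ 60.00°, λ = atan2(p_y, p_x) ≈ -106.30°.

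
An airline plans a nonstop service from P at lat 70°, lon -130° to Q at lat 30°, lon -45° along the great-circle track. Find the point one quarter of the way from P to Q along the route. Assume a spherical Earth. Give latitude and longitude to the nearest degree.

Write both endpoints as unit vectors p₁, p₂ with components (cos φ cos λ, cos φ sin λ, sin φ).
The central angle between the endpoints is δ = arccos(p₁·p₂) ≈ 1.052 rad (60.3°).
Interpolate at f = 1/4 with slerp weights a = sin((1−f)δ)/sin δ ≈ 0.817, b = sin(fδ)/sin δ ≈ 0.299.
p = a·p₁ + b·p₂ ≈ (0.004, -0.397, 0.918); φ = arcsin(p_z) ≈ 66.58°, λ = atan2(p_y, p_x) ≈ -89.47°.

≈ lat 67°, lon -89°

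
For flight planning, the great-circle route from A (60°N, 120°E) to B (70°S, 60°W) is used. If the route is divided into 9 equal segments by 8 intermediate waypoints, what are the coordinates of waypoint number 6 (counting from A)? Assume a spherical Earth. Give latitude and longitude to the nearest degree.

Write both endpoints as unit vectors p₁, p₂ with components (cos φ cos λ, cos φ sin λ, sin φ).
The central angle between the endpoints is δ = arccos(p₁·p₂) ≈ 2.967 rad (170.0°).
Interpolate at f = 6/9 with slerp weights a = sin((1−f)δ)/sin δ ≈ 4.811, b = sin(fδ)/sin δ ≈ 5.288.
p = a·p₁ + b·p₂ ≈ (-0.299, 0.517, -0.802); φ = arcsin(p_z) ≈ -53.33°, λ = atan2(p_y, p_x) ≈ 120.00°.

≈ (53°S, 120°E)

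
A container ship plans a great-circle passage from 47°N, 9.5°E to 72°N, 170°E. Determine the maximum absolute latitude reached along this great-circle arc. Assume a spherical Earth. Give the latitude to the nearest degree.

≈ 85°N

The great circle lies in the plane with unit normal n̂ = (p₁ × p₂)/|p₁ × p₂|.
Here n̂_z ≈ +0.081; the vertex latitude is φ_max = arccos|n̂_z| ≈ 85.4°.
Check via Clairaut: cos φ_max = |cos φ₁| · sin C = cos(47.0°)·sin(6.8°) ≈ 0.081, again giving ≈ 85.4°.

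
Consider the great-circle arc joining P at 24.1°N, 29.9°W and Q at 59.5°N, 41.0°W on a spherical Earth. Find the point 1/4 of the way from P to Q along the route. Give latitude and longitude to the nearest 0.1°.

≈ 33.0°N, 31.7°W

Convert each endpoint to a unit vector on the sphere (x = cos φ cos λ, y = cos φ sin λ, z = sin φ).
The central angle between the endpoints is δ = arccos(p₁·p₂) ≈ 0.633 rad (36.2°).
Interpolate at f = 1/4 with slerp weights a = sin((1−f)δ)/sin δ ≈ 0.773, b = sin(fδ)/sin δ ≈ 0.266.
p = a·p₁ + b·p₂ ≈ (0.713, -0.440, 0.545); φ = arcsin(p_z) ≈ 33.03°, λ = atan2(p_y, p_x) ≈ -31.68°.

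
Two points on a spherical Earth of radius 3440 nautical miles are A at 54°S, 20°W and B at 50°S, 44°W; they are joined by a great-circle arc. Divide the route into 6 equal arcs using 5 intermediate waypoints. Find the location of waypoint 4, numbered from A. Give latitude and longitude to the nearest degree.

≈ 52°S, 37°W

From cos δ = sin φ₁ sin φ₂ + cos φ₁ cos φ₂ cos Δλ, the central angle is δ ≈ 0.266 rad (15.2°).
Interpolate at f = 4/6 with slerp weights a = sin((1−f)δ)/sin δ ≈ 0.337, b = sin(fδ)/sin δ ≈ 0.671.
p = a·p₁ + b·p₂ ≈ (0.496, -0.367, -0.787); φ = arcsin(p_z) ≈ -51.87°, λ = atan2(p_y, p_x) ≈ -36.51°.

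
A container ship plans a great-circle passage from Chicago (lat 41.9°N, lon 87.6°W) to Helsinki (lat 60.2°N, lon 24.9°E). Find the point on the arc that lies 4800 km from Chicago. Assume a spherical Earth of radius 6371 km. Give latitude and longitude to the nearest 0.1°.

Convert each endpoint to a unit vector on the sphere (x = cos φ cos λ, y = cos φ sin λ, z = sin φ).
The central angle between the endpoints is δ = arccos(p₁·p₂) ≈ 1.117 rad (64.0°). The total great-circle distance is δ·R ≈ 1.117 × 6371 ≈ 7119 km, so the target fraction is f = 4800/7119 ≈ 0.674.
Interpolate at f ≈ 0.674 with slerp weights a = sin((1−f)δ)/sin δ ≈ 0.396, b = sin(fδ)/sin δ ≈ 0.761.
p = a·p₁ + b·p₂ ≈ (0.355, -0.135, 0.925); φ = arcsin(p_z) ≈ 67.65°, λ = atan2(p_y, p_x) ≈ -20.84°.

≈ lat 67.6°N, lon 20.8°W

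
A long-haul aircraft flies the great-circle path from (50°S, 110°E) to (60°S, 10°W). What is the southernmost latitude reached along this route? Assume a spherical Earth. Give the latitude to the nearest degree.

≈ 71°S

The great circle lies in the plane with unit normal n̂ = (p₁ × p₂)/|p₁ × p₂|.
Here n̂_z ≈ -0.322; the vertex latitude is φ_max = arccos|n̂_z| ≈ 71.2°.
Check via Clairaut: cos φ_max = |cos φ₁| · sin C = cos(50.0°)·sin(149.9°) ≈ 0.322, again giving ≈ 71.2°.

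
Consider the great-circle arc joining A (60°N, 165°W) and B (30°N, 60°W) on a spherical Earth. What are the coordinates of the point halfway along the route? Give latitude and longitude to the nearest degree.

≈ (57°N, 93°W)

The haversine formula gives a central angle δ ≈ 1.244 rad (71.3°) between the endpoints.
Interpolate at f = 1/2 with slerp weights a = sin((1−f)δ)/sin δ ≈ 0.615, b = sin(fδ)/sin δ ≈ 0.615.
p = a·p₁ + b·p₂ ≈ (-0.031, -0.541, 0.840); φ = arcsin(p_z) ≈ 57.19°, λ = atan2(p_y, p_x) ≈ -93.25°.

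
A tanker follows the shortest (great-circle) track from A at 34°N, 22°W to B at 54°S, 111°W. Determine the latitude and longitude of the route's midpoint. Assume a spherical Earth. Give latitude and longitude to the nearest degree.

The haversine formula gives a central angle δ ≈ 2.031 rad (116.4°) between the endpoints.
Interpolate at f = 1/2 with slerp weights a = sin((1−f)δ)/sin δ ≈ 0.948, b = sin(fδ)/sin δ ≈ 0.948.
p = a·p₁ + b·p₂ ≈ (0.529, -0.815, -0.237); φ = arcsin(p_z) ≈ -13.70°, λ = atan2(p_y, p_x) ≈ -57.00°.

≈ 14°S, 57°W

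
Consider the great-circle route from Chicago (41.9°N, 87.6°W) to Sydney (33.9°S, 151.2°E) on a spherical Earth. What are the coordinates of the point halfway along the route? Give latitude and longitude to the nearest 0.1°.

≈ 8.1°N, 153.7°W

The haversine formula gives a central angle δ ≈ 2.336 rad (133.8°) between the endpoints.
Interpolate at f = 1/2 with slerp weights a = sin((1−f)δ)/sin δ ≈ 1.275, b = sin(fδ)/sin δ ≈ 1.275.
p = a·p₁ + b·p₂ ≈ (-0.888, -0.438, 0.140); φ = arcsin(p_z) ≈ 8.07°, λ = atan2(p_y, p_x) ≈ -153.72°.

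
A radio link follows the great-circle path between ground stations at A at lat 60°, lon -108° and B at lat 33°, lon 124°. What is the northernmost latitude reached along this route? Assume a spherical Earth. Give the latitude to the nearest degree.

The great circle lies in the plane with unit normal n̂ = (p₁ × p₂)/|p₁ × p₂|.
Here n̂_z ≈ -0.338; the vertex latitude is φ_max = arccos|n̂_z| ≈ 70.2°.
Check via Clairaut: cos φ_max = |cos φ₁| · sin C = cos(60.0°)·sin(42.6°) ≈ 0.338, again giving ≈ 70.2°.

≈ 70°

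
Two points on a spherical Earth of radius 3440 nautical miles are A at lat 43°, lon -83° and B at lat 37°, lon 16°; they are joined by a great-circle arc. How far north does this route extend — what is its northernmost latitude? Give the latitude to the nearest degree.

The great circle lies in the plane with unit normal n̂ = (p₁ × p₂)/|p₁ × p₂|.
Here n̂_z ≈ +0.609; the vertex latitude is φ_max = arccos|n̂_z| ≈ 52.5°.

≈ 53°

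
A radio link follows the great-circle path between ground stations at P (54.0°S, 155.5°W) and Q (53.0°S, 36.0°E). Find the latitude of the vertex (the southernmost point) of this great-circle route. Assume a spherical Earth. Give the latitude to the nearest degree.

The great circle lies in the plane with unit normal n̂ = (p₁ × p₂)/|p₁ × p₂|.
Here n̂_z ≈ -0.074; the vertex latitude is φ_max = arccos|n̂_z| ≈ 85.8°.
Check via Clairaut: cos φ_max = |cos φ₁| · sin C = cos(54.0°)·sin(172.8°) ≈ 0.074, again giving ≈ 85.8°.

≈ 86°S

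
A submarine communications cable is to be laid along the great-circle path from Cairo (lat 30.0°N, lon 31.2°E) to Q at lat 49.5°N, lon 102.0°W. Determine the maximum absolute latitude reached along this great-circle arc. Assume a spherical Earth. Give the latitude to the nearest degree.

≈ 66°N

The great circle lies in the plane with unit normal n̂ = (p₁ × p₂)/|p₁ × p₂|.
Here n̂_z ≈ -0.410; the vertex latitude is φ_max = arccos|n̂_z| ≈ 65.8°.
Check via Clairaut: cos φ_max = |cos φ₁| · sin C = cos(30.0°)·sin(28.3°) ≈ 0.410, again giving ≈ 65.8°.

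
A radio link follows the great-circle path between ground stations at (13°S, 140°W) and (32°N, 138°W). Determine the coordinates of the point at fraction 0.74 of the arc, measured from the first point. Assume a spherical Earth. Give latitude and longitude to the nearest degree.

Convert each endpoint to a unit vector on the sphere (x = cos φ cos λ, y = cos φ sin λ, z = sin φ).
The central angle between the endpoints is δ = arccos(p₁·p₂) ≈ 0.786 rad (45.0°).
Interpolate at f = 0.74 with slerp weights a = sin((1−f)δ)/sin δ ≈ 0.287, b = sin(fδ)/sin δ ≈ 0.777.
p = a·p₁ + b·p₂ ≈ (-0.703, -0.620, 0.347); φ = arcsin(p_z) ≈ 20.30°, λ = atan2(p_y, p_x) ≈ -138.60°.

≈ (20°N, 139°W)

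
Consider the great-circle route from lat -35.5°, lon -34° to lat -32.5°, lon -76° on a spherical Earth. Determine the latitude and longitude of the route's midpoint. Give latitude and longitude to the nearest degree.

The haversine formula gives a central angle δ ≈ 0.605 rad (34.7°) between the endpoints.
Interpolate at f = 1/2 with slerp weights a = sin((1−f)δ)/sin δ ≈ 0.524, b = sin(fδ)/sin δ ≈ 0.524.
p = a·p₁ + b·p₂ ≈ (0.460, -0.667, -0.586); φ = arcsin(p_z) ≈ -35.85°, λ = atan2(p_y, p_x) ≈ -55.39°.

≈ lat -36°, lon -55°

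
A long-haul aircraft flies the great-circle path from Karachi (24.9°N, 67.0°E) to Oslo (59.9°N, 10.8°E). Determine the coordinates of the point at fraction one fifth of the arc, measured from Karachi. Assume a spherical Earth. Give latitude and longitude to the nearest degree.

≈ 34°N, 60°E

Write both endpoints as unit vectors p₁, p₂ with components (cos φ cos λ, cos φ sin λ, sin φ).
The central angle between the endpoints is δ = arccos(p₁·p₂) ≈ 0.905 rad (51.9°).
Interpolate at f = 1/5 with slerp weights a = sin((1−f)δ)/sin δ ≈ 0.842, b = sin(fδ)/sin δ ≈ 0.229.
p = a·p₁ + b·p₂ ≈ (0.411, 0.725, 0.553); φ = arcsin(p_z) ≈ 33.55°, λ = atan2(p_y, p_x) ≈ 60.43°.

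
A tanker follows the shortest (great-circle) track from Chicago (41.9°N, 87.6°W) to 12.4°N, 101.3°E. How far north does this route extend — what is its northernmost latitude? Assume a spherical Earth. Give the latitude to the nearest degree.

≈ 82°N

The great circle lies in the plane with unit normal n̂ = (p₁ × p₂)/|p₁ × p₂|.
Here n̂_z ≈ -0.137; the vertex latitude is φ_max = arccos|n̂_z| ≈ 82.1°.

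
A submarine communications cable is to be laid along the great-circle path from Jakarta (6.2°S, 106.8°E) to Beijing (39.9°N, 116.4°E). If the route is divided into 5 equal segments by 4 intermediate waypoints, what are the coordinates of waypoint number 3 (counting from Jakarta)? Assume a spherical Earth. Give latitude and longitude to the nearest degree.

Convert each endpoint to a unit vector on the sphere (x = cos φ cos λ, y = cos φ sin λ, z = sin φ).
The central angle between the endpoints is δ = arccos(p₁·p₂) ≈ 0.819 rad (46.9°).
Interpolate at f = 3/5 with slerp weights a = sin((1−f)δ)/sin δ ≈ 0.441, b = sin(fδ)/sin δ ≈ 0.646.
p = a·p₁ + b·p₂ ≈ (-0.347, 0.863, 0.367); φ = arcsin(p_z) ≈ 21.52°, λ = atan2(p_y, p_x) ≈ 111.90°.

≈ 22°N, 112°E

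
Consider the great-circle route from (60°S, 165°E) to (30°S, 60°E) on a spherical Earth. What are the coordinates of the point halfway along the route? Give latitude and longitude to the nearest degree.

Convert each endpoint to a unit vector on the sphere (x = cos φ cos λ, y = cos φ sin λ, z = sin φ).
The central angle between the endpoints is δ = arccos(p₁·p₂) ≈ 1.244 rad (71.3°).
Interpolate at f = 1/2 with slerp weights a = sin((1−f)δ)/sin δ ≈ 0.615, b = sin(fδ)/sin δ ≈ 0.615.
p = a·p₁ + b·p₂ ≈ (-0.031, 0.541, -0.840); φ = arcsin(p_z) ≈ -57.19°, λ = atan2(p_y, p_x) ≈ 93.25°.

≈ (57°S, 93°E)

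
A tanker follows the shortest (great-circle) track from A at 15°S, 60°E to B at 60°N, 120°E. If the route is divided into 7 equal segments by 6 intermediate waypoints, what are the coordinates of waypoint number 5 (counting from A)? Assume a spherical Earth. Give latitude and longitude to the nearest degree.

≈ 42°N, 91°E

Write both endpoints as unit vectors p₁, p₂ with components (cos φ cos λ, cos φ sin λ, sin φ).
The central angle between the endpoints is δ = arccos(p₁·p₂) ≈ 1.553 rad (89.0°).
Interpolate at f = 5/7 with slerp weights a = sin((1−f)δ)/sin δ ≈ 0.429, b = sin(fδ)/sin δ ≈ 0.896.
p = a·p₁ + b·p₂ ≈ (-0.016, 0.747, 0.665); φ = arcsin(p_z) ≈ 41.64°, λ = atan2(p_y, p_x) ≈ 91.26°.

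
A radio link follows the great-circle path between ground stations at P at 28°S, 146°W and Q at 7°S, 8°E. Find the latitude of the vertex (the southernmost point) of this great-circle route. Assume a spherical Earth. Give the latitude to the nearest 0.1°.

The great circle lies in the plane with unit normal n̂ = (p₁ × p₂)/|p₁ × p₂|.
Here n̂_z ≈ +0.563; the vertex latitude is φ_max = arccos|n̂_z| ≈ 55.8°.

≈ 55.8°S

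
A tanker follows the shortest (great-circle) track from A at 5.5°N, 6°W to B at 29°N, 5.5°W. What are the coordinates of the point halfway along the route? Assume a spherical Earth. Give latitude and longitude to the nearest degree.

The haversine formula gives a central angle δ ≈ 0.410 rad (23.5°) between the endpoints.
Interpolate at f = 1/2 with slerp weights a = sin((1−f)δ)/sin δ ≈ 0.511, b = sin(fδ)/sin δ ≈ 0.511.
p = a·p₁ + b·p₂ ≈ (0.950, -0.096, 0.297); φ = arcsin(p_z) ≈ 17.25°, λ = atan2(p_y, p_x) ≈ -5.77°.

≈ 17°N, 6°W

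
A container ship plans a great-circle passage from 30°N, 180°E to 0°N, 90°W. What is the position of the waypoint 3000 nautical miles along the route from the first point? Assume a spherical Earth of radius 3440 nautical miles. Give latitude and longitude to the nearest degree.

≈ 19°N, 126°W

Convert each endpoint to a unit vector on the sphere (x = cos φ cos λ, y = cos φ sin λ, z = sin φ).
The central angle between the endpoints is δ = arccos(p₁·p₂) ≈ 1.571 rad (90.0°). The total great-circle distance is δ·R ≈ 1.571 × 3440 ≈ 5404 nmi, so the target fraction is f = 3000/5404 ≈ 0.555.
Interpolate at f ≈ 0.555 with slerp weights a = sin((1−f)δ)/sin δ ≈ 0.643, b = sin(fδ)/sin δ ≈ 0.766.
p = a·p₁ + b·p₂ ≈ (-0.557, -0.766, 0.322); φ = arcsin(p_z) ≈ 18.76°, λ = atan2(p_y, p_x) ≈ -126.04°.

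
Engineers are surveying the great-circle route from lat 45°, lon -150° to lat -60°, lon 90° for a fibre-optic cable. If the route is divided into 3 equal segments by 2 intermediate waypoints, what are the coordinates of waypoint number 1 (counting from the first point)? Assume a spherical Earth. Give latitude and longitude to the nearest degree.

From cos δ = sin φ₁ sin φ₂ + cos φ₁ cos φ₂ cos Δλ, the central angle is δ ≈ 2.480 rad (142.1°).
Interpolate at f = 1/3 with slerp weights a = sin((1−f)δ)/sin δ ≈ 1.623, b = sin(fδ)/sin δ ≈ 1.198.
p = a·p₁ + b·p₂ ≈ (-0.994, 0.025, 0.110); φ = arcsin(p_z) ≈ 6.31°, λ = atan2(p_y, p_x) ≈ 178.54°.

≈ lat 6°, lon 179°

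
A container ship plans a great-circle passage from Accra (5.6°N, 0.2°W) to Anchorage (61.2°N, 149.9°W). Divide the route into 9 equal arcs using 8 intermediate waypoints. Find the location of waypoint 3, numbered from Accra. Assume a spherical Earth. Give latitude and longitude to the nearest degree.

From cos δ = sin φ₁ sin φ₂ + cos φ₁ cos φ₂ cos Δλ, the central angle is δ ≈ 1.905 rad (109.2°).
Interpolate at f = 3/9 with slerp weights a = sin((1−f)δ)/sin δ ≈ 1.011, b = sin(fδ)/sin δ ≈ 0.628.
p = a·p₁ + b·p₂ ≈ (0.745, -0.155, 0.649); φ = arcsin(p_z) ≈ 40.48°, λ = atan2(p_y, p_x) ≈ -11.78°.

≈ 40°N, 12°W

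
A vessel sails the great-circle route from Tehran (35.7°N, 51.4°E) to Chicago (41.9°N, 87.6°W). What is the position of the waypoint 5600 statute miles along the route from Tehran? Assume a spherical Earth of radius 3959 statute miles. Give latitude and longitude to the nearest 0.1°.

≈ (52.2°N, 76.5°W)

Convert each endpoint to a unit vector on the sphere (x = cos φ cos λ, y = cos φ sin λ, z = sin φ).
The central angle between the endpoints is δ = arccos(p₁·p₂) ≈ 1.637 rad (93.8°). The total great-circle distance is δ·R ≈ 1.637 × 3959 ≈ 6482 mi, so the target fraction is f = 5600/6482 ≈ 0.864.
Interpolate at f ≈ 0.864 with slerp weights a = sin((1−f)δ)/sin δ ≈ 0.221, b = sin(fδ)/sin δ ≈ 0.990.
p = a·p₁ + b·p₂ ≈ (0.143, -0.596, 0.790); φ = arcsin(p_z) ≈ 52.22°, λ = atan2(p_y, p_x) ≈ -76.49°.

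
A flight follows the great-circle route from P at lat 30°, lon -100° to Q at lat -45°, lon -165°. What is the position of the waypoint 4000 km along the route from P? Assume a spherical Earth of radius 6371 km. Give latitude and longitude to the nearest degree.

Convert each endpoint to a unit vector on the sphere (x = cos φ cos λ, y = cos φ sin λ, z = sin φ).
The central angle between the endpoints is δ = arccos(p₁·p₂) ≈ 1.666 rad (95.4°). The total great-circle distance is δ·R ≈ 1.666 × 6371 ≈ 10612 km, so the target fraction is f = 4000/10612 ≈ 0.377.
Interpolate at f ≈ 0.377 with slerp weights a = sin((1−f)δ)/sin δ ≈ 0.865, b = sin(fδ)/sin δ ≈ 0.590.
p = a·p₁ + b·p₂ ≈ (-0.533, -0.846, 0.015); φ = arcsin(p_z) ≈ 0.88°, λ = atan2(p_y, p_x) ≈ -122.22°.

≈ lat 1°, lon -122°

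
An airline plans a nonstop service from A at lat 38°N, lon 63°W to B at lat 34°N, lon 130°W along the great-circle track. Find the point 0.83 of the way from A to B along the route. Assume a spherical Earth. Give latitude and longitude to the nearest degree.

The haversine formula gives a central angle δ ≈ 0.928 rad (53.2°) between the endpoints.
Interpolate at f = 0.83 with slerp weights a = sin((1−f)δ)/sin δ ≈ 0.196, b = sin(fδ)/sin δ ≈ 0.870.
p = a·p₁ + b·p₂ ≈ (-0.393, -0.690, 0.607); φ = arcsin(p_z) ≈ 37.39°, λ = atan2(p_y, p_x) ≈ -119.68°.

≈ lat 37°N, lon 120°W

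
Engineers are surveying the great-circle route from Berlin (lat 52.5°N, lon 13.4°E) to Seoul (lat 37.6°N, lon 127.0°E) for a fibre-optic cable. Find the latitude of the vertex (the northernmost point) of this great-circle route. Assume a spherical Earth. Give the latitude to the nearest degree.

The great circle lies in the plane with unit normal n̂ = (p₁ × p₂)/|p₁ × p₂|.
Here n̂_z ≈ +0.462; the vertex latitude is φ_max = arccos|n̂_z| ≈ 62.5°.

≈ 62°N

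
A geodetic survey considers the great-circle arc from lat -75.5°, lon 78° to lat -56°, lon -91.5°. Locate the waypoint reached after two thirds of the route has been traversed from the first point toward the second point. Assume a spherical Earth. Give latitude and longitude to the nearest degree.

Write both endpoints as unit vectors p₁, p₂ with components (cos φ cos λ, cos φ sin λ, sin φ).
The central angle between the endpoints is δ = arccos(p₁·p₂) ≈ 0.843 rad (48.3°).
Interpolate at f = 2/3 with slerp weights a = sin((1−f)δ)/sin δ ≈ 0.371, b = sin(fδ)/sin δ ≈ 0.714.
p = a·p₁ + b·p₂ ≈ (0.009, -0.308, -0.951); φ = arcsin(p_z) ≈ -72.05°, λ = atan2(p_y, p_x) ≈ -88.35°.

≈ lat -72°, lon -88°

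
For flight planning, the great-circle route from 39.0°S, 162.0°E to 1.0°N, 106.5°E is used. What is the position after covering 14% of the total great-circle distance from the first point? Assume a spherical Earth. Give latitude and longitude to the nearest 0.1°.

≈ 34.9°S, 151.9°E

Write both endpoints as unit vectors p₁, p₂ with components (cos φ cos λ, cos φ sin λ, sin φ).
The central angle between the endpoints is δ = arccos(p₁·p₂) ≈ 1.127 rad (64.6°).
Interpolate at f = 0.14 with slerp weights a = sin((1−f)δ)/sin δ ≈ 0.913, b = sin(fδ)/sin δ ≈ 0.174.
p = a·p₁ + b·p₂ ≈ (-0.724, 0.386, -0.571); φ = arcsin(p_z) ≈ -34.85°, λ = atan2(p_y, p_x) ≈ 151.94°.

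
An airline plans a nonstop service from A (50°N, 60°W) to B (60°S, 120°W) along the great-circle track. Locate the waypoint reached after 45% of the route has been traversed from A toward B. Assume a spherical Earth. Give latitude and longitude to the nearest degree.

≈ (0°N, 84°W)

The haversine formula gives a central angle δ ≈ 2.098 rad (120.2°) between the endpoints.
Interpolate at f = 0.45 with slerp weights a = sin((1−f)δ)/sin δ ≈ 1.058, b = sin(fδ)/sin δ ≈ 0.937.
p = a·p₁ + b·p₂ ≈ (0.106, -0.994, -0.001); φ = arcsin(p_z) ≈ -0.07°, λ = atan2(p_y, p_x) ≈ -83.93°.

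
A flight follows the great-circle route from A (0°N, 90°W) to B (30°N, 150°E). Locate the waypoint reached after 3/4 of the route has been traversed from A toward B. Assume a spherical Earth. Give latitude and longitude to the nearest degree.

Convert each endpoint to a unit vector on the sphere (x = cos φ cos λ, y = cos φ sin λ, z = sin φ).
The central angle between the endpoints is δ = arccos(p₁·p₂) ≈ 2.019 rad (115.7°).
Interpolate at f = 3/4 with slerp weights a = sin((1−f)δ)/sin δ ≈ 0.536, b = sin(fδ)/sin δ ≈ 1.108.
p = a·p₁ + b·p₂ ≈ (-0.831, -0.057, 0.554); φ = arcsin(p_z) ≈ 33.63°, λ = atan2(p_y, p_x) ≈ -176.09°.

≈ (34°N, 176°W)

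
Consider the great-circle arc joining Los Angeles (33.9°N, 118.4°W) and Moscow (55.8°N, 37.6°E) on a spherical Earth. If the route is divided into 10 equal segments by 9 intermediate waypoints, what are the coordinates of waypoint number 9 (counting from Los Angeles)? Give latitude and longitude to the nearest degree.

≈ 64°N, 31°E

Write both endpoints as unit vectors p₁, p₂ with components (cos φ cos λ, cos φ sin λ, sin φ).
The central angle between the endpoints is δ = arccos(p₁·p₂) ≈ 1.536 rad (88.0°).
Interpolate at f = 9/10 with slerp weights a = sin((1−f)δ)/sin δ ≈ 0.153, b = sin(fδ)/sin δ ≈ 0.983.
p = a·p₁ + b·p₂ ≈ (0.377, 0.225, 0.898); φ = arcsin(p_z) ≈ 63.93°, λ = atan2(p_y, p_x) ≈ 30.85°.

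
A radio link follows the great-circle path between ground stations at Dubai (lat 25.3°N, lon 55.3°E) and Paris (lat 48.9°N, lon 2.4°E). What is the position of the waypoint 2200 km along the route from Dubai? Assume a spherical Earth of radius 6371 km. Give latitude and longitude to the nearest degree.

Write both endpoints as unit vectors p₁, p₂ with components (cos φ cos λ, cos φ sin λ, sin φ).
The central angle between the endpoints is δ = arccos(p₁·p₂) ≈ 0.822 rad (47.1°). The total great-circle distance is δ·R ≈ 0.822 × 6371 ≈ 5239 km, so the target fraction is f = 2200/5239 ≈ 0.420.
Interpolate at f ≈ 0.420 with slerp weights a = sin((1−f)δ)/sin δ ≈ 0.627, b = sin(fδ)/sin δ ≈ 0.462.
p = a·p₁ + b·p₂ ≈ (0.626, 0.478, 0.616); φ = arcsin(p_z) ≈ 38.02°, λ = atan2(p_y, p_x) ≈ 37.39°.

≈ lat 38°N, lon 37°E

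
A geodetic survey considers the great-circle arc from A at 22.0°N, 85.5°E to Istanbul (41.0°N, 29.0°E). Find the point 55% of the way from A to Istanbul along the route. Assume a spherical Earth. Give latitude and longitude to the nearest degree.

≈ 36°N, 58°E

From cos δ = sin φ₁ sin φ₂ + cos φ₁ cos φ₂ cos Δλ, the central angle is δ ≈ 0.887 rad (50.8°).
Interpolate at f = 0.55 with slerp weights a = sin((1−f)δ)/sin δ ≈ 0.501, b = sin(fδ)/sin δ ≈ 0.605.
p = a·p₁ + b·p₂ ≈ (0.436, 0.685, 0.584); φ = arcsin(p_z) ≈ 35.77°, λ = atan2(p_y, p_x) ≈ 57.53°.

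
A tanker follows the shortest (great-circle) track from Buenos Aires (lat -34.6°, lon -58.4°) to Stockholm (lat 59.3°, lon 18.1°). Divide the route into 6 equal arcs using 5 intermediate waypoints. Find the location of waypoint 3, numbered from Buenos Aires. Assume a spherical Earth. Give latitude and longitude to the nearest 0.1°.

≈ lat 15.3°, lon -30.6°

From cos δ = sin φ₁ sin φ₂ + cos φ₁ cos φ₂ cos Δλ, the central angle is δ ≈ 1.972 rad (113.0°).
Interpolate at f = 3/6 with slerp weights a = sin((1−f)δ)/sin δ ≈ 0.905, b = sin(fδ)/sin δ ≈ 0.905.
p = a·p₁ + b·p₂ ≈ (0.830, -0.491, 0.264); φ = arcsin(p_z) ≈ 15.33°, λ = atan2(p_y, p_x) ≈ -30.62°.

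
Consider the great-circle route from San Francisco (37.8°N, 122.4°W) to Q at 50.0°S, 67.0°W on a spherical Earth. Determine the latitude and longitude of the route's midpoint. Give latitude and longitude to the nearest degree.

Write both endpoints as unit vectors p₁, p₂ with components (cos φ cos λ, cos φ sin λ, sin φ).
The central angle between the endpoints is δ = arccos(p₁·p₂) ≈ 1.753 rad (100.4°).
Interpolate at f = 1/2 with slerp weights a = sin((1−f)δ)/sin δ ≈ 0.781, b = sin(fδ)/sin δ ≈ 0.781.
p = a·p₁ + b·p₂ ≈ (-0.135, -0.984, -0.120); φ = arcsin(p_z) ≈ -6.87°, λ = atan2(p_y, p_x) ≈ -97.79°.

≈ 7°S, 98°W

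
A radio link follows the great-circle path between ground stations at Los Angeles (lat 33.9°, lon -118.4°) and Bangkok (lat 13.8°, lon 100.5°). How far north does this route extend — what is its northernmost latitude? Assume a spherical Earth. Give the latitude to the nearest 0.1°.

The great circle lies in the plane with unit normal n̂ = (p₁ × p₂)/|p₁ × p₂|.
Here n̂_z ≈ -0.582; the vertex latitude is φ_max = arccos|n̂_z| ≈ 54.4°.

≈ 54.4°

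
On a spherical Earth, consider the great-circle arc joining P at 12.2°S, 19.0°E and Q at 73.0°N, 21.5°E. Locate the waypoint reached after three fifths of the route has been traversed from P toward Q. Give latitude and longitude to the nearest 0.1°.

Convert each endpoint to a unit vector on the sphere (x = cos φ cos λ, y = cos φ sin λ, z = sin φ).
The central angle between the endpoints is δ = arccos(p₁·p₂) ≈ 1.487 rad (85.2°).
Interpolate at f = 3/5 with slerp weights a = sin((1−f)δ)/sin δ ≈ 0.562, b = sin(fδ)/sin δ ≈ 0.781.
p = a·p₁ + b·p₂ ≈ (0.732, 0.263, 0.628); φ = arcsin(p_z) ≈ 38.92°, λ = atan2(p_y, p_x) ≈ 19.73°.

≈ 38.9°N, 19.7°E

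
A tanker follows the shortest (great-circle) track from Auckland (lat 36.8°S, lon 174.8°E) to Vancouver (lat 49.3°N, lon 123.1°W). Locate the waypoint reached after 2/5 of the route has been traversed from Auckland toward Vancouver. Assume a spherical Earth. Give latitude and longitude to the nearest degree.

From cos δ = sin φ₁ sin φ₂ + cos φ₁ cos φ₂ cos Δλ, the central angle is δ ≈ 1.782 rad (102.1°).
Interpolate at f = 2/5 with slerp weights a = sin((1−f)δ)/sin δ ≈ 0.897, b = sin(fδ)/sin δ ≈ 0.669.
p = a·p₁ + b·p₂ ≈ (-0.953, -0.300, -0.030); φ = arcsin(p_z) ≈ -1.73°, λ = atan2(p_y, p_x) ≈ -162.52°.

≈ lat 2°S, lon 163°W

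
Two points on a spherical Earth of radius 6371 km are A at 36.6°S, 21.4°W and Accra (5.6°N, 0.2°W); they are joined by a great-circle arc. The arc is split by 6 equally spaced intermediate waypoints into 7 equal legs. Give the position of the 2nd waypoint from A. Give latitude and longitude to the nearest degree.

From cos δ = sin φ₁ sin φ₂ + cos φ₁ cos φ₂ cos Δλ, the central angle is δ ≈ 0.814 rad (46.6°).
Interpolate at f = 2/7 with slerp weights a = sin((1−f)δ)/sin δ ≈ 0.755, b = sin(fδ)/sin δ ≈ 0.317.
p = a·p₁ + b·p₂ ≈ (0.880, -0.222, -0.419); φ = arcsin(p_z) ≈ -24.80°, λ = atan2(p_y, p_x) ≈ -14.18°.

≈ 25°S, 14°W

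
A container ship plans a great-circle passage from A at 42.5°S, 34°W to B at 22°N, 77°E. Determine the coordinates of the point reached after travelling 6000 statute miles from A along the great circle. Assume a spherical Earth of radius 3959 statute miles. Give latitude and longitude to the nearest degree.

The haversine formula gives a central angle δ ≈ 2.092 rad (119.9°) between the endpoints. The total great-circle distance is δ·R ≈ 2.092 × 3959 ≈ 8283 mi, so the target fraction is f = 6000/8283 ≈ 0.724.
Interpolate at f ≈ 0.724 with slerp weights a = sin((1−f)δ)/sin δ ≈ 0.629, b = sin(fδ)/sin δ ≈ 1.151.
p = a·p₁ + b·p₂ ≈ (0.624, 0.781, 0.007); φ = arcsin(p_z) ≈ 0.38°, λ = atan2(p_y, p_x) ≈ 51.36°.

≈ 0°N, 51°E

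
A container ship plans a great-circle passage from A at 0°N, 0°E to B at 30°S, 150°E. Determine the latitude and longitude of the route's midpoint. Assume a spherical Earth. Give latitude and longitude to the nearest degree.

The haversine formula gives a central angle δ ≈ 2.419 rad (138.6°) between the endpoints.
Interpolate at f = 1/2 with slerp weights a = sin((1−f)δ)/sin δ ≈ 1.414, b = sin(fδ)/sin δ ≈ 1.414.
p = a·p₁ + b·p₂ ≈ (0.354, 0.612, -0.707); φ = arcsin(p_z) ≈ -45.00°, λ = atan2(p_y, p_x) ≈ 60.00°.

≈ 45°S, 60°E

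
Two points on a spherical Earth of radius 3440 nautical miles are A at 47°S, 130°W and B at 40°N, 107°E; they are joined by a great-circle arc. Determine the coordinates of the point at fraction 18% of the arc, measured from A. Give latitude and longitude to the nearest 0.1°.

≈ 37.2°S, 161.3°W

From cos δ = sin φ₁ sin φ₂ + cos φ₁ cos φ₂ cos Δλ, the central angle is δ ≈ 2.426 rad (139.0°).
Interpolate at f = 0.18 with slerp weights a = sin((1−f)δ)/sin δ ≈ 1.393, b = sin(fδ)/sin δ ≈ 0.645.
p = a·p₁ + b·p₂ ≈ (-0.755, -0.255, -0.604); φ = arcsin(p_z) ≈ -37.17°, λ = atan2(p_y, p_x) ≈ -161.31°.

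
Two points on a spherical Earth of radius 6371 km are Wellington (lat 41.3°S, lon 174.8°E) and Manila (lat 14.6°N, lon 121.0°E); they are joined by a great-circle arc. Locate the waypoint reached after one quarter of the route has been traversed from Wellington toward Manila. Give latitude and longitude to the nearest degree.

The haversine formula gives a central angle δ ≈ 1.305 rad (74.8°) between the endpoints.
Interpolate at f = 1/4 with slerp weights a = sin((1−f)δ)/sin δ ≈ 0.860, b = sin(fδ)/sin δ ≈ 0.332.
p = a·p₁ + b·p₂ ≈ (-0.809, 0.334, -0.484); φ = arcsin(p_z) ≈ -28.94°, λ = atan2(p_y, p_x) ≈ 157.56°.

≈ lat 29°S, lon 158°E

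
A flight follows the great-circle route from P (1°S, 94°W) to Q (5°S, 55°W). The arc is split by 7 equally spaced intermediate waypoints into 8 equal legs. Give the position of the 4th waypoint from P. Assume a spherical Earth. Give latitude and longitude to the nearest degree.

≈ (3°S, 75°W)

Write both endpoints as unit vectors p₁, p₂ with components (cos φ cos λ, cos φ sin λ, sin φ).
The central angle between the endpoints is δ = arccos(p₁·p₂) ≈ 0.683 rad (39.1°).
Interpolate at f = 4/8 with slerp weights a = sin((1−f)δ)/sin δ ≈ 0.531, b = sin(fδ)/sin δ ≈ 0.531.
p = a·p₁ + b·p₂ ≈ (0.266, -0.962, -0.056); φ = arcsin(p_z) ≈ -3.18°, λ = atan2(p_y, p_x) ≈ -74.54°.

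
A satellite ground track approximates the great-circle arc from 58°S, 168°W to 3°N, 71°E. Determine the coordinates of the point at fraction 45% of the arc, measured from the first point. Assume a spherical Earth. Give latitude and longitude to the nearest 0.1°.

From cos δ = sin φ₁ sin φ₂ + cos φ₁ cos φ₂ cos Δλ, the central angle is δ ≈ 1.893 rad (108.5°).
Interpolate at f = 0.45 with slerp weights a = sin((1−f)δ)/sin δ ≈ 0.910, b = sin(fδ)/sin δ ≈ 0.793.
p = a·p₁ + b·p₂ ≈ (-0.214, 0.649, -0.730); φ = arcsin(p_z) ≈ -46.90°, λ = atan2(p_y, p_x) ≈ 108.23°.

≈ 46.9°S, 108.2°E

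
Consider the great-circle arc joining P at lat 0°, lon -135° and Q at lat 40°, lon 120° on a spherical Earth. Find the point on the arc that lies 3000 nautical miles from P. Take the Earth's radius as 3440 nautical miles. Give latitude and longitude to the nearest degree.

Write both endpoints as unit vectors p₁, p₂ with components (cos φ cos λ, cos φ sin λ, sin φ).
The central angle between the endpoints is δ = arccos(p₁·p₂) ≈ 1.770 rad (101.4°). The total great-circle distance is δ·R ≈ 1.770 × 3440 ≈ 6090 nmi, so the target fraction is f = 3000/6090 ≈ 0.493.
Interpolate at f ≈ 0.493 with slerp weights a = sin((1−f)δ)/sin δ ≈ 0.798, b = sin(fδ)/sin δ ≈ 0.781.
p = a·p₁ + b·p₂ ≈ (-0.864, -0.046, 0.502); φ = arcsin(p_z) ≈ 30.14°, λ = atan2(p_y, p_x) ≈ -176.94°.

≈ lat 30°, lon -177°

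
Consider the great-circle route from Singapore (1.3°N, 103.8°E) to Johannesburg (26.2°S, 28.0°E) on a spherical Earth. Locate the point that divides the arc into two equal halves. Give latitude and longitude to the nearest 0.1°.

Convert each endpoint to a unit vector on the sphere (x = cos φ cos λ, y = cos φ sin λ, z = sin φ).
The central angle between the endpoints is δ = arccos(p₁·p₂) ≈ 1.359 rad (77.9°).
Interpolate at f = 1/2 with slerp weights a = sin((1−f)δ)/sin δ ≈ 0.643, b = sin(fδ)/sin δ ≈ 0.643.
p = a·p₁ + b·p₂ ≈ (0.356, 0.895, -0.269); φ = arcsin(p_z) ≈ -15.62°, λ = atan2(p_y, p_x) ≈ 68.31°.

≈ 15.6°S, 68.3°E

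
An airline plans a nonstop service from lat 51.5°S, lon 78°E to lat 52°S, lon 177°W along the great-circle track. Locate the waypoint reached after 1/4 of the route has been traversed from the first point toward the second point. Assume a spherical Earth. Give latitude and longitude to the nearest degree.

≈ lat 61°S, lon 99°E

Convert each endpoint to a unit vector on the sphere (x = cos φ cos λ, y = cos φ sin λ, z = sin φ).
The central angle between the endpoints is δ = arccos(p₁·p₂) ≈ 1.027 rad (58.8°).
Interpolate at f = 1/4 with slerp weights a = sin((1−f)δ)/sin δ ≈ 0.814, b = sin(fδ)/sin δ ≈ 0.297.
p = a·p₁ + b·p₂ ≈ (-0.077, 0.486, -0.871); φ = arcsin(p_z) ≈ -60.53°, λ = atan2(p_y, p_x) ≈ 99.02°.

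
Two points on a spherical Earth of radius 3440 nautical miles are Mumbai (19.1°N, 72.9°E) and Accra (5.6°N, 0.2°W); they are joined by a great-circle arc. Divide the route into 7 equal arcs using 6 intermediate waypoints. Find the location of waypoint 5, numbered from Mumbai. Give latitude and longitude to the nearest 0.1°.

The haversine formula gives a central angle δ ≈ 1.261 rad (72.2°) between the endpoints.
Interpolate at f = 5/7 with slerp weights a = sin((1−f)δ)/sin δ ≈ 0.370, b = sin(fδ)/sin δ ≈ 0.823.
p = a·p₁ + b·p₂ ≈ (0.922, 0.331, 0.201); φ = arcsin(p_z) ≈ 11.62°, λ = atan2(p_y, p_x) ≈ 19.77°.

≈ (11.6°N, 19.8°E)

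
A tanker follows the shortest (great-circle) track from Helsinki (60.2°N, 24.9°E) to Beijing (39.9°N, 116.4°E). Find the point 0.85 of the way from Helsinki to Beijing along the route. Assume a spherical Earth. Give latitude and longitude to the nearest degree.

Write both endpoints as unit vectors p₁, p₂ with components (cos φ cos λ, cos φ sin λ, sin φ).
The central angle between the endpoints is δ = arccos(p₁·p₂) ≈ 0.992 rad (56.9°).
Interpolate at f = 0.85 with slerp weights a = sin((1−f)δ)/sin δ ≈ 0.177, b = sin(fδ)/sin δ ≈ 0.892.
p = a·p₁ + b·p₂ ≈ (-0.224, 0.650, 0.726); φ = arcsin(p_z) ≈ 46.55°, λ = atan2(p_y, p_x) ≈ 109.05°.

≈ 47°N, 109°E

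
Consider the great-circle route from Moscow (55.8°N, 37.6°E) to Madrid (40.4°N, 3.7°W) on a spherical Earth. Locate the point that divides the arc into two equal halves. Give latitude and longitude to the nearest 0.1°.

Write both endpoints as unit vectors p₁, p₂ with components (cos φ cos λ, cos φ sin λ, sin φ).
The central angle between the endpoints is δ = arccos(p₁·p₂) ≈ 0.540 rad (30.9°).
Interpolate at f = 1/2 with slerp weights a = sin((1−f)δ)/sin δ ≈ 0.519, b = sin(fδ)/sin δ ≈ 0.519.
p = a·p₁ + b·p₂ ≈ (0.625, 0.152, 0.765); φ = arcsin(p_z) ≈ 49.94°, λ = atan2(p_y, p_x) ≈ 13.70°.

≈ (49.9°N, 13.7°E)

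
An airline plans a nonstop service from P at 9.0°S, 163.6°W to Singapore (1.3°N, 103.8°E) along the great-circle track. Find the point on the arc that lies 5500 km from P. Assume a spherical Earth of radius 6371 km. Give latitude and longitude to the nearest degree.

≈ 5°S, 147°E

From cos δ = sin φ₁ sin φ₂ + cos φ₁ cos φ₂ cos Δλ, the central angle is δ ≈ 1.619 rad (92.8°). The total great-circle distance is δ·R ≈ 1.619 × 6371 ≈ 10316 km, so the target fraction is f = 5500/10316 ≈ 0.533.
Interpolate at f ≈ 0.533 with slerp weights a = sin((1−f)δ)/sin δ ≈ 0.687, b = sin(fδ)/sin δ ≈ 0.761.
p = a·p₁ + b·p₂ ≈ (-0.832, 0.547, -0.090); φ = arcsin(p_z) ≈ -5.17°, λ = atan2(p_y, p_x) ≈ 146.67°.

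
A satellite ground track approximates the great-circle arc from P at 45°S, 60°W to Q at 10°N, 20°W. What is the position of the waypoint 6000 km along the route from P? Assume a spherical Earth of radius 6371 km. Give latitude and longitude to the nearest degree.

The haversine formula gives a central angle δ ≈ 1.148 rad (65.8°) between the endpoints. The total great-circle distance is δ·R ≈ 1.148 × 6371 ≈ 7311 km, so the target fraction is f = 6000/7311 ≈ 0.821.
Interpolate at f ≈ 0.821 with slerp weights a = sin((1−f)δ)/sin δ ≈ 0.224, b = sin(fδ)/sin δ ≈ 0.887.
p = a·p₁ + b·p₂ ≈ (0.900, -0.436, -0.005); φ = arcsin(p_z) ≈ -0.26°, λ = atan2(p_y, p_x) ≈ -25.85°.

≈ 0°N, 26°W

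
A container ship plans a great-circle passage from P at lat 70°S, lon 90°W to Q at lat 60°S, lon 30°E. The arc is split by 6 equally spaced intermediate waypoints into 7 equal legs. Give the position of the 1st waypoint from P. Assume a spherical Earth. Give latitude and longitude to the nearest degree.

The haversine formula gives a central angle δ ≈ 0.755 rad (43.3°) between the endpoints.
Interpolate at f = 1/7 with slerp weights a = sin((1−f)δ)/sin δ ≈ 0.880, b = sin(fδ)/sin δ ≈ 0.157.
p = a·p₁ + b·p₂ ≈ (0.068, -0.262, -0.963); φ = arcsin(p_z) ≈ -74.32°, λ = atan2(p_y, p_x) ≈ -75.43°.

≈ lat 74°S, lon 75°W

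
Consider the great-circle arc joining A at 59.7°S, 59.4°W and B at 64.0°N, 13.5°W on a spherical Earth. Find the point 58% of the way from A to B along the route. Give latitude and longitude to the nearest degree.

The haversine formula gives a central angle δ ≈ 2.242 rad (128.5°) between the endpoints.
Interpolate at f = 0.58 with slerp weights a = sin((1−f)δ)/sin δ ≈ 1.033, b = sin(fδ)/sin δ ≈ 1.231.
p = a·p₁ + b·p₂ ≈ (0.790, -0.574, 0.215); φ = arcsin(p_z) ≈ 12.39°, λ = atan2(p_y, p_x) ≈ -36.03°.

≈ 12°N, 36°W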